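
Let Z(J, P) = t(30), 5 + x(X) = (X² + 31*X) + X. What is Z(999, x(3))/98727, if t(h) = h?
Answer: 10/32909 ≈ 0.00030387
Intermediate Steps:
x(X) = -5 + X² + 32*X (x(X) = -5 + ((X² + 31*X) + X) = -5 + (X² + 32*X) = -5 + X² + 32*X)
Z(J, P) = 30
Z(999, x(3))/98727 = 30/98727 = 30*(1/98727) = 10/32909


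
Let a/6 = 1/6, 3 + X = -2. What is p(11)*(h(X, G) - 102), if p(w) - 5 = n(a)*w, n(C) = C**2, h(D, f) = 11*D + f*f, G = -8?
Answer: -1488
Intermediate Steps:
X = -5 (X = -3 - 2 = -5)
a = 1 (a = 6/6 = 6*(1/6) = 1)
h(D, f) = f**2 + 11*D (h(D, f) = 11*D + f**2 = f**2 + 11*D)
p(w) = 5 + w (p(w) = 5 + 1**2*w = 5 + 1*w = 5 + w)
p(11)*(h(X, G) - 102) = (5 + 11)*(((-8)**2 + 11*(-5)) - 102) = 16*((64 - 55) - 102) = 16*(9 - 102) = 16*(-93) = -1488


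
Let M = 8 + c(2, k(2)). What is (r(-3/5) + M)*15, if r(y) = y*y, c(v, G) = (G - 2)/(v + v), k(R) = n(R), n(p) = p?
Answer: 627/5 ≈ 125.40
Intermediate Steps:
k(R) = R
c(v, G) = (-2 + G)/(2*v) (c(v, G) = (-2 + G)/((2*v)) = (-2 + G)*(1/(2*v)) = (-2 + G)/(2*v))
r(y) = y²
M = 8 (M = 8 + (½)*(-2 + 2)/2 = 8 + (½)*(½)*0 = 8 + 0 = 8)
(r(-3/5) + M)*15 = ((-3/5)² + 8)*15 = ((-3*⅕)² + 8)*15 = ((-⅗)² + 8)*15 = (9/25 + 8)*15 = (209/25)*15 = 627/5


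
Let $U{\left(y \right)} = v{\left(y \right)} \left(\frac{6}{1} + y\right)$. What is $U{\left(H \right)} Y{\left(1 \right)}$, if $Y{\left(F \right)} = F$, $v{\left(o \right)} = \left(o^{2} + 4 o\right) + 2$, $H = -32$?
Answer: $-23348$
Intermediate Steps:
$v{\left(o \right)} = 2 + o^{2} + 4 o$
$U{\left(y \right)} = \left(6 + y\right) \left(2 + y^{2} + 4 y\right)$ ($U{\left(y \right)} = \left(2 + y^{2} + 4 y\right) \left(\frac{6}{1} + y\right) = \left(2 + y^{2} + 4 y\right) \left(6 \cdot 1 + y\right) = \left(2 + y^{2} + 4 y\right) \left(6 + y\right) = \left(6 + y\right) \left(2 + y^{2} + 4 y\right)$)
$U{\left(H \right)} Y{\left(1 \right)} = \left(6 - 32\right) \left(2 + \left(-32\right)^{2} + 4 \left(-32\right)\right) 1 = - 26 \left(2 + 1024 - 128\right) 1 = \left(-26\right) 898 \cdot 1 = \left(-23348\right) 1 = -23348$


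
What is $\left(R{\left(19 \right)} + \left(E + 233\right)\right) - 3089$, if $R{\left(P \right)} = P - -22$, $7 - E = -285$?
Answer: $-2523$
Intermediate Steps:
$E = 292$ ($E = 7 - -285 = 7 + 285 = 292$)
$R{\left(P \right)} = 22 + P$ ($R{\left(P \right)} = P + 22 = 22 + P$)
$\left(R{\left(19 \right)} + \left(E + 233\right)\right) - 3089 = \left(\left(22 + 19\right) + \left(292 + 233\right)\right) - 3089 = \left(41 + 525\right) - 3089 = 566 - 3089 = -2523$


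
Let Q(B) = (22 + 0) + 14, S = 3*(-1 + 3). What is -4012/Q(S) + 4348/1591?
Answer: -1556641/14319 ≈ -108.71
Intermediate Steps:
S = 6 (S = 3*2 = 6)
Q(B) = 36 (Q(B) = 22 + 14 = 36)
-4012/Q(S) + 4348/1591 = -4012/36 + 4348/1591 = -4012*1/36 + 4348*(1/1591) = -1003/9 + 4348/1591 = -1556641/14319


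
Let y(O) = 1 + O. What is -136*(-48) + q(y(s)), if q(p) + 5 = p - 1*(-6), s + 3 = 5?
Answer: 6532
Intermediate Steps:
s = 2 (s = -3 + 5 = 2)
q(p) = 1 + p (q(p) = -5 + (p - 1*(-6)) = -5 + (p + 6) = -5 + (6 + p) = 1 + p)
-136*(-48) + q(y(s)) = -136*(-48) + (1 + (1 + 2)) = 6528 + (1 + 3) = 6528 + 4 = 6532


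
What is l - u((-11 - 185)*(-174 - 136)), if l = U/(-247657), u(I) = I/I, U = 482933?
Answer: -730590/247657 ≈ -2.9500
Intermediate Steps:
u(I) = 1
l = -482933/247657 (l = 482933/(-247657) = 482933*(-1/247657) = -482933/247657 ≈ -1.9500)
l - u((-11 - 185)*(-174 - 136)) = -482933/247657 - 1*1 = -482933/247657 - 1 = -730590/247657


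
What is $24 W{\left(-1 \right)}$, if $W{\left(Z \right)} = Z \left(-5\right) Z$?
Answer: $-120$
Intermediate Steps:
$W{\left(Z \right)} = - 5 Z^{2}$ ($W{\left(Z \right)} = - 5 Z Z = - 5 Z^{2}$)
$24 W{\left(-1 \right)} = 24 \left(- 5 \left(-1\right)^{2}\right) = 24 \left(\left(-5\right) 1\right) = 24 \left(-5\right) = -120$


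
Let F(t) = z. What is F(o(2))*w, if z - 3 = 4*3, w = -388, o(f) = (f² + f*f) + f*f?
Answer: -5820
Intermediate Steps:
o(f) = 3*f² (o(f) = (f² + f²) + f² = 2*f² + f² = 3*f²)
z = 15 (z = 3 + 4*3 = 3 + 12 = 15)
F(t) = 15
F(o(2))*w = 15*(-388) = -5820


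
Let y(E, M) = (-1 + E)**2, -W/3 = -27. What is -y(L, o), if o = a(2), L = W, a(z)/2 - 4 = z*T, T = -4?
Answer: -6400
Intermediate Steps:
a(z) = 8 - 8*z (a(z) = 8 + 2*(z*(-4)) = 8 + 2*(-4*z) = 8 - 8*z)
W = 81 (W = -3*(-27) = 81)
L = 81
o = -8 (o = 8 - 8*2 = 8 - 16 = -8)
-y(L, o) = -(-1 + 81)**2 = -1*80**2 = -1*6400 = -6400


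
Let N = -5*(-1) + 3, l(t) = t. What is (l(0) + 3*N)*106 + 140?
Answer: 2684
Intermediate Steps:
N = 8 (N = 5 + 3 = 8)
(l(0) + 3*N)*106 + 140 = (0 + 3*8)*106 + 140 = (0 + 24)*106 + 140 = 24*106 + 140 = 2544 + 140 = 2684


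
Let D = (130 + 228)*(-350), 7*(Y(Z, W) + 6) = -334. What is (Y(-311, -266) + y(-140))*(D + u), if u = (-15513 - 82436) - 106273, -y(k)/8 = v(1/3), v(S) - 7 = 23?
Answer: 677497232/7 ≈ 9.6785e+7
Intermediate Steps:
v(S) = 30 (v(S) = 7 + 23 = 30)
y(k) = -240 (y(k) = -8*30 = -240)
Y(Z, W) = -376/7 (Y(Z, W) = -6 + (⅐)*(-334) = -6 - 334/7 = -376/7)
D = -125300 (D = 358*(-350) = -125300)
u = -204222 (u = -97949 - 106273 = -204222)
(Y(-311, -266) + y(-140))*(D + u) = (-376/7 - 240)*(-125300 - 204222) = -2056/7*(-329522) = 677497232/7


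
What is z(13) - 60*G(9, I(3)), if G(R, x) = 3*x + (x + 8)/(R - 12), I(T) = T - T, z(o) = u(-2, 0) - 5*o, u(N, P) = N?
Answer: 93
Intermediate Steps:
z(o) = -2 - 5*o
I(T) = 0
G(R, x) = 3*x + (8 + x)/(-12 + R)
z(13) - 60*G(9, I(3)) = (-2 - 5*13) - 60*(8 - 35*0 + 3*9*0)/(-12 + 9) = (-2 - 65) - 60*(8 + 0 + 0)/(-3) = -67 - (-20)*8 = -67 - 60*(-8/3) = -67 + 160 = 93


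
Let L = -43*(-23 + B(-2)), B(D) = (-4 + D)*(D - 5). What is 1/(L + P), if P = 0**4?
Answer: -1/817 ≈ -0.0012240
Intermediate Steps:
P = 0
B(D) = (-5 + D)*(-4 + D) (B(D) = (-4 + D)*(-5 + D) = (-5 + D)*(-4 + D))
L = -817 (L = -43*(-23 + (20 + (-2)**2 - 9*(-2))) = -43*(-23 + (20 + 4 + 18)) = -43*(-23 + 42) = -43*19 = -817)
1/(L + P) = 1/(-817 + 0) = 1/(-817) = -1/817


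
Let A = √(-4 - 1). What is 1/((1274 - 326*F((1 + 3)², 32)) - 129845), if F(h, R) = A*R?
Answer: I/(-128571*I + 10432*√5) ≈ -7.5299e-6 + 1.3662e-6*I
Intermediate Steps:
A = I*√5 (A = √(-5) = I*√5 ≈ 2.2361*I)
F(h, R) = I*R*√5 (F(h, R) = (I*√5)*R = I*R*√5)
1/((1274 - 326*F((1 + 3)², 32)) - 129845) = 1/((1274 - 326*I*32*√5) - 129845) = 1/((1274 - 10432*I*√5) - 129845) = 1/(-128571 - 10432*I*√5)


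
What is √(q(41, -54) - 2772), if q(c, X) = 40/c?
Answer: 2*I*√1164523/41 ≈ 52.641*I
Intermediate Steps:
√(q(41, -54) - 2772) = √(40/41 - 2772) = √(-113612/41) = 2*I*√1164523/41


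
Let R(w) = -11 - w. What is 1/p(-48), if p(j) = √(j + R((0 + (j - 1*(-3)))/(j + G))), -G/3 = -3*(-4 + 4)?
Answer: -4*I*√959/959 ≈ -0.12917*I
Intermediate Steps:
G = 0 (G = -(-9)*(-4 + 4) = -(-9)*0 = -3*0 = 0)
p(j) = √(-11 + j - (3 + j)/j) (p(j) = √(j + (-11 - (0 + (j - 1*(-3)))/(j + 0))) = √(j + (-11 - (0 + (j + 3))/j)) = √(j + (-11 - (0 + (3 + j))/j)) = √(j + (-11 - (3 + j)/j)) = √(-11 + j - (3 + j)/j))
1/p(-48) = 1/(√(-12 - 48 - 3/(-48))) = 1/(√(-12 - 48 - 3*(-1/48))) = 1/(√(-12 - 48 + 1/16)) = 1/(√(-959/16)) = 1/(I*√959/4) = -4*I*√959/959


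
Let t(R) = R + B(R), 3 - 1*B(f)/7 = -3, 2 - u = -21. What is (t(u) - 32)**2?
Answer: 1089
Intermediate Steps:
u = 23 (u = 2 - 1*(-21) = 2 + 21 = 23)
B(f) = 42 (B(f) = 21 - 7*(-3) = 21 + 21 = 42)
t(R) = 42 + R (t(R) = R + 42 = 42 + R)
(t(u) - 32)**2 = ((42 + 23) - 32)**2 = (65 - 32)**2 = 33**2 = 1089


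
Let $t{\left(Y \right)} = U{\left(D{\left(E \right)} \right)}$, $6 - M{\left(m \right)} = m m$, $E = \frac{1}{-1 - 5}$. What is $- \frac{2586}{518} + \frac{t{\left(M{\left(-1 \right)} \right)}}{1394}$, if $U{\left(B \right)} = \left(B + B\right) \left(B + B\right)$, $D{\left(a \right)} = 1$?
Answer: $- \frac{900703}{180523} \approx -4.9894$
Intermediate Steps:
$E = - \frac{1}{6}$ ($E = \frac{1}{-6} = - \frac{1}{6} \approx -0.16667$)
$M{\left(m \right)} = 6 - m^{2}$ ($M{\left(m \right)} = 6 - m m = 6 - m^{2}$)
$U{\left(B \right)} = 4 B^{2}$ ($U{\left(B \right)} = 2 B 2 B = 4 B^{2}$)
$t{\left(Y \right)} = 4$ ($t{\left(Y \right)} = 4 \cdot 1^{2} = 4 \cdot 1 = 4$)
$- \frac{2586}{518} + \frac{t{\left(M{\left(-1 \right)} \right)}}{1394} = - \frac{2586}{518} + \frac{4}{1394} = \left(-2586\right) \frac{1}{518} + 4 \cdot \frac{1}{1394} = - \frac{1293}{259} + \frac{2}{697} = - \frac{900703}{180523}$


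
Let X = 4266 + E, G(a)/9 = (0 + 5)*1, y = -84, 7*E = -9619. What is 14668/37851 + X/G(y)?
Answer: 256946071/3974355 ≈ 64.651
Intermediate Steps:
E = -9619/7 (E = (⅐)*(-9619) = -9619/7 ≈ -1374.1)
G(a) = 45 (G(a) = 9*((0 + 5)*1) = 9*(5*1) = 9*5 = 45)
X = 20243/7 (X = 4266 - 9619/7 = 20243/7 ≈ 2891.9)
14668/37851 + X/G(y) = 14668/37851 + (20243/7)/45 = 14668*(1/37851) + (20243/7)*(1/45) = 14668/37851 + 20243/315 = 256946071/3974355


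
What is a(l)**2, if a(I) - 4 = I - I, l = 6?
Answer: 16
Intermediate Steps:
a(I) = 4 (a(I) = 4 + (I - I) = 4 + 0 = 4)
a(l)**2 = 4**2 = 16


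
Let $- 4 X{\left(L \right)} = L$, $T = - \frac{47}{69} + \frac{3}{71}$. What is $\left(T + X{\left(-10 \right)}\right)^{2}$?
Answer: $\frac{332515225}{96000804} \approx 3.4637$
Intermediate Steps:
$T = - \frac{3130}{4899}$ ($T = \left(-47\right) \frac{1}{69} + 3 \cdot \frac{1}{71} = - \frac{47}{69} + \frac{3}{71} = - \frac{3130}{4899} \approx -0.63891$)
$X{\left(L \right)} = - \frac{L}{4}$
$\left(T + X{\left(-10 \right)}\right)^{2} = \left(- \frac{3130}{4899} - - \frac{5}{2}\right)^{2} = \left(- \frac{3130}{4899} + \frac{5}{2}\right)^{2} = \left(\frac{18235}{9798}\right)^{2} = \frac{332515225}{96000804}$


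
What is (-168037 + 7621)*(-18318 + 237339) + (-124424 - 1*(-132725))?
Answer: -35134464435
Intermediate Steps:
(-168037 + 7621)*(-18318 + 237339) + (-124424 - 1*(-132725)) = -160416*219021 + (-124424 + 132725) = -35134472736 + 8301 = -35134464435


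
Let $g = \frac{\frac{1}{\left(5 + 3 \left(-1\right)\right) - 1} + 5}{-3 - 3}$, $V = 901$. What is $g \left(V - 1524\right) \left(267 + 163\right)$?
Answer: $267890$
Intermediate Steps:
$g = -1$ ($g = \frac{\frac{1}{\left(5 - 3\right) - 1} + 5}{-6} = \left(\frac{1}{2 - 1} + 5\right) \left(- \frac{1}{6}\right) = \left(1^{-1} + 5\right) \left(- \frac{1}{6}\right) = \left(1 + 5\right) \left(- \frac{1}{6}\right) = 6 \left(- \frac{1}{6}\right) = -1$)
$g \left(V - 1524\right) \left(267 + 163\right) = - \left(901 - 1524\right) \left(267 + 163\right) = - \left(-623\right) 430 = \left(-1\right) \left(-267890\right) = 267890$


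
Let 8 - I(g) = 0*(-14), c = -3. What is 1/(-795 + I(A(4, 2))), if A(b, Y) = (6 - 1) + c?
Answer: -1/787 ≈ -0.0012706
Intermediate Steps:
A(b, Y) = 2 (A(b, Y) = (6 - 1) - 3 = 5 - 3 = 2)
I(g) = 8 (I(g) = 8 - 0*(-14) = 8 - 1*0 = 8 + 0 = 8)
1/(-795 + I(A(4, 2))) = 1/(-795 + 8) = 1/(-787) = -1/787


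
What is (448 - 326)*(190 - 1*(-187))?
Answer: 45994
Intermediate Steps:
(448 - 326)*(190 - 1*(-187)) = 122*(190 + 187) = 122*377 = 45994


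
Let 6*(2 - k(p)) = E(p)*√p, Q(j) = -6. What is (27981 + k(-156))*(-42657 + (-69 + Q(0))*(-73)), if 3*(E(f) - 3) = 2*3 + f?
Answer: -1040463906 - 582518*I*√39 ≈ -1.0405e+9 - 3.6378e+6*I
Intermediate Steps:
E(f) = 5 + f/3 (E(f) = 3 + (2*3 + f)/3 = 3 + (6 + f)/3 = 3 + (2 + f/3) = 5 + f/3)
k(p) = 2 - √p*(5 + p/3)/6 (k(p) = 2 - (5 + p/3)*√p/6 = 2 - √p*(5 + p/3)/6)
(27981 + k(-156))*(-42657 + (-69 + Q(0))*(-73)) = (27981 + (2 - √(-156)*(15 - 156)/18))*(-42657 + (-69 - 6)*(-73)) = (27981 + (2 - 1/18*2*I*√39*(-141)))*(-42657 - 75*(-73)) = (27981 + (2 + 47*I*√39/3))*(-42657 + 5475) = (27983 + 47*I*√39/3)*(-37182) = -1040463906 - 582518*I*√39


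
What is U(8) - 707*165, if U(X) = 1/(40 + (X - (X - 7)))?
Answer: -5482784/47 ≈ -1.1666e+5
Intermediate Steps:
U(X) = 1/47 (U(X) = 1/(40 + (X - (-7 + X))) = 1/(40 + (X + (7 - X))) = 1/(40 + 7) = 1/47)
U(8) - 707*165 = 1/47 - 707*165 = 1/47 - 116655 = -5482784/47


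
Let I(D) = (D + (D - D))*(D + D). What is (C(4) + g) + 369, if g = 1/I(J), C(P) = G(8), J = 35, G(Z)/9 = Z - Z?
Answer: 904051/2450 ≈ 369.00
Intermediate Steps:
G(Z) = 0 (G(Z) = 9*(Z - Z) = 9*0 = 0)
C(P) = 0
I(D) = 2*D² (I(D) = (D + 0)*(2*D) = D*(2*D) = 2*D²)
g = 1/2450 (g = 1/(2*35²) = 1/(2*1225) = 1/2450 ≈ 0.00040816)
(C(4) + g) + 369 = (0 + 1/2450) + 369 = 1/2450 + 369 = 904051/2450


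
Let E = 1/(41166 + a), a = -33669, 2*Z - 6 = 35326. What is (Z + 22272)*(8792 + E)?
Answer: 2632458355250/7497 ≈ 3.5113e+8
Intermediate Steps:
Z = 17666 (Z = 3 + (½)*35326 = 3 + 17663 = 17666)
E = 1/7497 (E = 1/(41166 - 33669) = 1/7497 ≈ 0.00013339)
(Z + 22272)*(8792 + E) = (17666 + 22272)*(8792 + 1/7497) = 39938*(65913625/7497) = 2632458355250/7497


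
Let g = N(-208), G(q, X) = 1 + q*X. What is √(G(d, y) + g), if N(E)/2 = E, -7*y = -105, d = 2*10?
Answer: I*√115 ≈ 10.724*I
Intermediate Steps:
d = 20
y = 15 (y = -⅐*(-105) = 15)
G(q, X) = 1 + X*q
N(E) = 2*E
g = -416 (g = 2*(-208) = -416)
√(G(d, y) + g) = √((1 + 15*20) - 416) = √((1 + 300) - 416) = √(301 - 416) = √(-115) = I*√115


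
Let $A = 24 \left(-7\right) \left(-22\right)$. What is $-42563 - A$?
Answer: $-46259$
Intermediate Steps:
$A = 3696$ ($A = \left(-168\right) \left(-22\right) = 3696$)
$-42563 - A = -42563 - 3696 = -46259$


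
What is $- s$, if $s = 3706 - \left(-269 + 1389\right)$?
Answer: $-2586$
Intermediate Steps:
$s = 2586$ ($s = 3706 - 1120 = 2586$)
$- s = \left(-1\right) 2586 = -2586$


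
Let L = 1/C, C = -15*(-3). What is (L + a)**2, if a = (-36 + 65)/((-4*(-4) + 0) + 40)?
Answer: 1852321/6350400 ≈ 0.29169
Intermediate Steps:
C = 45 (C = -3*(-15) = 45)
a = 29/56 (a = 29/((16 + 0) + 40) = 29/(16 + 40) = 29/56 ≈ 0.51786)
L = 1/45 ≈ 0.022222
(L + a)**2 = (1/45 + 29/56)**2 = (1361/2520)**2 = 1852321/6350400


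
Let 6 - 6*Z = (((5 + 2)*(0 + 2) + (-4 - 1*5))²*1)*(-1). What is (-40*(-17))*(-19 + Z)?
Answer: -28220/3 ≈ -9406.7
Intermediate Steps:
Z = 31/6 (Z = 1 - ((5 + 2)*(0 + 2) + (-4 - 1*5))²*1*(-1)/6 = 1 - (7*2 + (-4 - 5))²*1*(-1)/6 = 1 - (14 - 9)²*1*(-1)/6 = 1 - 5²*1*(-1)/6 = 1 - 25*1*(-1)/6 = 1 - 25*(-1)/6 = 1 - ⅙*(-25) = 1 + 25/6 = 31/6 ≈ 5.1667)
(-40*(-17))*(-19 + Z) = (-40*(-17))*(-19 + 31/6) = 680*(-83/6) = -28220/3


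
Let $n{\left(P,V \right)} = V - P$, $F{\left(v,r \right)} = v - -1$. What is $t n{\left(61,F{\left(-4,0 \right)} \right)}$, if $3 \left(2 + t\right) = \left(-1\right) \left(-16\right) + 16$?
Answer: $- \frac{1664}{3} \approx -554.67$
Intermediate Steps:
$F{\left(v,r \right)} = 1 + v$ ($F{\left(v,r \right)} = v + 1 = 1 + v$)
$t = \frac{26}{3}$ ($t = -2 + \frac{\left(-1\right) \left(-16\right) + 16}{3} = -2 + \frac{16 + 16}{3} = -2 + \frac{1}{3} \cdot 32 = -2 + \frac{32}{3} = \frac{26}{3} \approx 8.6667$)
$t n{\left(61,F{\left(-4,0 \right)} \right)} = \frac{26 \left(\left(1 - 4\right) - 61\right)}{3} = \frac{26 \left(-3 - 61\right)}{3} = \frac{26}{3} \left(-64\right) = - \frac{1664}{3}$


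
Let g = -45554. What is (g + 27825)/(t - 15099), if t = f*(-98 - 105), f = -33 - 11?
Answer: 17729/6167 ≈ 2.8748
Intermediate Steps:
f = -44
t = 8932 (t = -44*(-98 - 105) = -44*(-203) = 8932)
(g + 27825)/(t - 15099) = (-45554 + 27825)/(8932 - 15099) = -17729/(-6167) = -17729*(-1/6167) = 17729/6167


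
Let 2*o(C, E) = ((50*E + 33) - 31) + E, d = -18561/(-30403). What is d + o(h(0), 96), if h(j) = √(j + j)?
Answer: 74475508/30403 ≈ 2449.6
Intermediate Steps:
h(j) = √2*√j (h(j) = √(2*j) = √2*√j)
d = 18561/30403 (d = -18561*(-1/30403) = 18561/30403 ≈ 0.61050)
o(C, E) = 1 + 51*E/2 (o(C, E) = (((50*E + 33) - 31) + E)/2 = (((33 + 50*E) - 31) + E)/2 = ((2 + 50*E) + E)/2 = (2 + 51*E)/2 = 1 + 51*E/2)
d + o(h(0), 96) = 18561/30403 + (1 + (51/2)*96) = 18561/30403 + (1 + 2448) = 18561/30403 + 2449 = 74475508/30403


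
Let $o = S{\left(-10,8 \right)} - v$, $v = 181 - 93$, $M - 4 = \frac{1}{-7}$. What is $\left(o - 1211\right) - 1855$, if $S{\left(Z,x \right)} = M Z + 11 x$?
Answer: $- \frac{21732}{7} \approx -3104.6$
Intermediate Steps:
$M = \frac{27}{7}$ ($M = 4 + \frac{1}{-7} = 4 - \frac{1}{7} = \frac{27}{7} \approx 3.8571$)
$v = 88$
$S{\left(Z,x \right)} = 11 x + \frac{27 Z}{7}$ ($S{\left(Z,x \right)} = \frac{27 Z}{7} + 11 x = 11 x + \frac{27 Z}{7}$)
$o = - \frac{270}{7}$ ($o = \left(11 \cdot 8 + \frac{27}{7} \left(-10\right)\right) - 88 = \left(88 - \frac{270}{7}\right) - 88 = \frac{346}{7} - 88 = - \frac{270}{7} \approx -38.571$)
$\left(o - 1211\right) - 1855 = \left(- \frac{270}{7} - 1211\right) - 1855 = - \frac{8747}{7} - 1855 = - \frac{21732}{7}$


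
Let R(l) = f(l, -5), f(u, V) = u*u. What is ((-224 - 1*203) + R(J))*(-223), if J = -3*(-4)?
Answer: 63109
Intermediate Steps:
f(u, V) = u**2
J = 12
R(l) = l**2
((-224 - 1*203) + R(J))*(-223) = ((-224 - 1*203) + 12**2)*(-223) = ((-224 - 203) + 144)*(-223) = (-427 + 144)*(-223) = -283*(-223) = 63109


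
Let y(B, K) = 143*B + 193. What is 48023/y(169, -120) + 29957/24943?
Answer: 1927590209/607611480 ≈ 3.1724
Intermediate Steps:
y(B, K) = 193 + 143*B
48023/y(169, -120) + 29957/24943 = 48023/(193 + 143*169) + 29957/24943 = 48023/(193 + 24167) + 29957*(1/24943) = 48023/24360 + 29957/24943 = 1927590209/607611480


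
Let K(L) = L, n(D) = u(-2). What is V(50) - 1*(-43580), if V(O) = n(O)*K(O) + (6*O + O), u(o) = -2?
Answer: 43830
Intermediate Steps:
n(D) = -2
V(O) = 5*O (V(O) = -2*O + (6*O + O) = -2*O + 7*O = 5*O)
V(50) - 1*(-43580) = 5*50 - 1*(-43580) = 250 + 43580 = 43830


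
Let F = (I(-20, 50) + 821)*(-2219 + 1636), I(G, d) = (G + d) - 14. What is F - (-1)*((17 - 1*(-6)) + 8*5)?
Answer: -487908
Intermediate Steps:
I(G, d) = -14 + G + d
F = -487971 (F = ((-14 - 20 + 50) + 821)*(-2219 + 1636) = (16 + 821)*(-583) = 837*(-583) = -487971)
F - (-1)*((17 - 1*(-6)) + 8*5) = -487971 - (-1)*((17 - 1*(-6)) + 8*5) = -487971 - (-1)*((17 + 6) + 40) = -487971 - (-1)*(23 + 40) = -487971 - (-1)*63 = -487971 - 1*(-63) = -487971 + 63 = -487908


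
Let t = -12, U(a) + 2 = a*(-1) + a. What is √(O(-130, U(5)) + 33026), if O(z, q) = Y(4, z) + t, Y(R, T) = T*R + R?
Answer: √32498 ≈ 180.27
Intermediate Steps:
U(a) = -2 (U(a) = -2 + (a*(-1) + a) = -2 + (-a + a) = -2 + 0 = -2)
Y(R, T) = R + R*T (Y(R, T) = R*T + R = R + R*T)
O(z, q) = -8 + 4*z (O(z, q) = 4*(1 + z) - 12 = (4 + 4*z) - 12 = -8 + 4*z)
√(O(-130, U(5)) + 33026) = √((-8 + 4*(-130)) + 33026) = √((-8 - 520) + 33026) = √(-528 + 33026) = √32498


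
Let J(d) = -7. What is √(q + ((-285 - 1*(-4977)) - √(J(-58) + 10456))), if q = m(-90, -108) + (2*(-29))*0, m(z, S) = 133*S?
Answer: √(-9672 - 9*√129) ≈ 98.865*I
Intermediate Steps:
q = -14364 (q = 133*(-108) + (2*(-29))*0 = -14364 - 58*0 = -14364 + 0 = -14364)
√(q + ((-285 - 1*(-4977)) - √(J(-58) + 10456))) = √(-14364 + ((-285 - 1*(-4977)) - √(-7 + 10456))) = √(-14364 + ((-285 + 4977) - √10449)) = √(-14364 + (4692 - 9*√129)) = √(-9672 - 9*√129)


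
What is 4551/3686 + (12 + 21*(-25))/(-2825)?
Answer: 14747493/10412950 ≈ 1.4163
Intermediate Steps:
4551/3686 + (12 + 21*(-25))/(-2825) = 4551*(1/3686) + (12 - 525)*(-1/2825) = 4551/3686 - 513*(-1/2825) = 4551/3686 + 513/2825 = 14747493/10412950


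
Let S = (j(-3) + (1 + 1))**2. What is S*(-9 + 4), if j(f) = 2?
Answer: -80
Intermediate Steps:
S = 16 (S = (2 + (1 + 1))**2 = (2 + 2)**2 = 4**2 = 16)
S*(-9 + 4) = 16*(-9 + 4) = 16*(-5) = -80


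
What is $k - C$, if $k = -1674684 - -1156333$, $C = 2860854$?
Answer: $-3379205$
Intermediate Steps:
$k = -518351$ ($k = -1674684 + 1156333 = -518351$)
$k - C = -518351 - 2860854 = -3379205$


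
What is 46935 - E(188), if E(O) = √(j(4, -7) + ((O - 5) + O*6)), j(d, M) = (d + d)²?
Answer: 46935 - 5*√55 ≈ 46898.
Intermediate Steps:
j(d, M) = 4*d² (j(d, M) = (2*d)² = 4*d²)
E(O) = √(59 + 7*O) (E(O) = √(4*4² + ((O - 5) + O*6)) = √(4*16 + ((-5 + O) + 6*O)) = √(64 + (-5 + 7*O)) = √(59 + 7*O))
46935 - E(188) = 46935 - √(59 + 7*188) = 46935 - √(59 + 1316) = 46935 - √1375 = 46935 - 5*√55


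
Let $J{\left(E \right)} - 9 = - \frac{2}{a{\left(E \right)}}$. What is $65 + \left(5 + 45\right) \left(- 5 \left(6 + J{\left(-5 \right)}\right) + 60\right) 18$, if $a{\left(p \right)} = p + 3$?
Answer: $-17935$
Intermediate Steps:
$a{\left(p \right)} = 3 + p$
$J{\left(E \right)} = 9 - \frac{2}{3 + E}$
$65 + \left(5 + 45\right) \left(- 5 \left(6 + J{\left(-5 \right)}\right) + 60\right) 18 = 65 + \left(5 + 45\right) \left(- 5 \left(6 + \frac{25 + 9 \left(-5\right)}{3 - 5}\right) + 60\right) 18 = 65 + 50 \left(- 5 \left(6 + \frac{25 - 45}{-2}\right) + 60\right) 18 = 65 + 50 \left(- 5 \left(6 - -10\right) + 60\right) 18 = 65 + 50 \left(- 5 \left(6 + 10\right) + 60\right) 18 = 65 + 50 \left(\left(-5\right) 16 + 60\right) 18 = 65 + 50 \left(-80 + 60\right) 18 = 65 + 50 \left(-20\right) 18 = 65 - 18000 = -17935$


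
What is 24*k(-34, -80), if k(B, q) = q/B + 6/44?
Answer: 11172/187 ≈ 59.743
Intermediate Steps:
k(B, q) = 3/22 + q/B (k(B, q) = q/B + 6*(1/44) = q/B + 3/22 = 3/22 + q/B)
24*k(-34, -80) = 24*(3/22 - 80/(-34)) = 24*(3/22 - 80*(-1/34)) = 24*(3/22 + 40/17) = 24*(931/374) = 11172/187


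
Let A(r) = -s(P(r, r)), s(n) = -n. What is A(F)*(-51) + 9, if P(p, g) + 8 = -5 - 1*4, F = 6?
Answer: 876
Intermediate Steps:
P(p, g) = -17 (P(p, g) = -8 + (-5 - 1*4) = -8 + (-5 - 4) = -8 - 9 = -17)
A(r) = -17 (A(r) = -(-1)*(-17) = -1*17 = -17)
A(F)*(-51) + 9 = -17*(-51) + 9 = 867 + 9 = 876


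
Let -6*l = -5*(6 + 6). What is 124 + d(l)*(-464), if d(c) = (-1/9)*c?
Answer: 5756/9 ≈ 639.56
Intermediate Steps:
l = 10 (l = -(-5)*(6 + 6)/6 = -(-5)*12/6 = -1/6*(-60) = 10)
d(c) = -c/9 (d(c) = (-1*1/9)*c = -c/9)
124 + d(l)*(-464) = 124 - 1/9*10*(-464) = 124 - 10/9*(-464) = 124 + 4640/9 = 5756/9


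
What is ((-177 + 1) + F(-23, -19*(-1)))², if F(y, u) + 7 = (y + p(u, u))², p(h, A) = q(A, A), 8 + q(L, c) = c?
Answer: 1521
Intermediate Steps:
q(L, c) = -8 + c
p(h, A) = -8 + A
F(y, u) = -7 + (-8 + u + y)² (F(y, u) = -7 + (y + (-8 + u))² = -7 + (-8 + u + y)²)
((-177 + 1) + F(-23, -19*(-1)))² = ((-177 + 1) + (-7 + (-8 - 19*(-1) - 23)²))² = (-176 + (-7 + (-8 + 19 - 23)²))² = (-176 + (-7 + (-12)²))² = (-176 + (-7 + 144))² = (-176 + 137)² = (-39)² = 1521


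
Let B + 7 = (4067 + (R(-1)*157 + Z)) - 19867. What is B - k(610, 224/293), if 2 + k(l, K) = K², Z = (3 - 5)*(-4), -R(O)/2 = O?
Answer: -1329250243/85849 ≈ -15484.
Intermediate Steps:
R(O) = -2*O
Z = 8 (Z = -2*(-4) = 8)
k(l, K) = -2 + K²
B = -15485 (B = -7 + ((4067 + (-2*(-1)*157 + 8)) - 19867) = -7 + ((4067 + (2*157 + 8)) - 19867) = -7 + ((4067 + (314 + 8)) - 19867) = -7 + ((4067 + 322) - 19867) = -7 + (4389 - 19867) = -7 - 15478 = -15485)
B - k(610, 224/293) = -15485 - (-2 + (224/293)²) = -15485 - (-2 + 50176/85849) = -15485 - 1*(-121522/85849) = -15485 + 121522/85849 = -1329250243/85849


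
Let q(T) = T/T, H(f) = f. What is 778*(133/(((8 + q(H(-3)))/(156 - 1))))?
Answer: 16038470/9 ≈ 1.7821e+6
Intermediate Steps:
q(T) = 1
778*(133/(((8 + q(H(-3)))/(156 - 1)))) = 778*(133/(((8 + 1)/(156 - 1)))) = 778*(133/((9/155))) = 778*(133/((9*(1/155)))) = 778*(133/(9/155)) = 778*(133*(155/9)) = 778*(20615/9) = 16038470/9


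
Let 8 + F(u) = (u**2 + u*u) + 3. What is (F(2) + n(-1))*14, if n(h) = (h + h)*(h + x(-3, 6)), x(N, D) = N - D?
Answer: 322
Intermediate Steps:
n(h) = 2*h*(-9 + h) (n(h) = (h + h)*(h + (-3 - 1*6)) = (2*h)*(h + (-3 - 6)) = (2*h)*(h - 9) = (2*h)*(-9 + h) = 2*h*(-9 + h))
F(u) = -5 + 2*u**2 (F(u) = -8 + ((u**2 + u*u) + 3) = -8 + ((u**2 + u**2) + 3) = -8 + (2*u**2 + 3) = -8 + (3 + 2*u**2) = -5 + 2*u**2)
(F(2) + n(-1))*14 = ((-5 + 2*2**2) + 2*(-1)*(-9 - 1))*14 = ((-5 + 2*4) + 2*(-1)*(-10))*14 = ((-5 + 8) + 20)*14 = (3 + 20)*14 = 23*14 = 322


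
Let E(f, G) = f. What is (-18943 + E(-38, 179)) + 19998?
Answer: 1017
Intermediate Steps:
(-18943 + E(-38, 179)) + 19998 = (-18943 - 38) + 19998 = -18981 + 19998 = 1017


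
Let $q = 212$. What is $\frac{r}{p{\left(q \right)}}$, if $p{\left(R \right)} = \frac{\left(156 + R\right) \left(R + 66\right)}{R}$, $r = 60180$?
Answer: $\frac{797385}{6394} \approx 124.71$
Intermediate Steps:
$p{\left(R \right)} = \frac{\left(66 + R\right) \left(156 + R\right)}{R}$ ($p{\left(R \right)} = \frac{\left(156 + R\right) \left(66 + R\right)}{R} = \frac{\left(66 + R\right) \left(156 + R\right)}{R}$)
$\frac{r}{p{\left(q \right)}} = \frac{60180}{222 + 212 + \frac{10296}{212}} = \frac{60180}{222 + 212 + 10296 \cdot \frac{1}{212}} = \frac{60180}{222 + 212 + \frac{2574}{53}} = \frac{60180}{\frac{25576}{53}} = 60180 \cdot \frac{53}{25576} = \frac{797385}{6394}$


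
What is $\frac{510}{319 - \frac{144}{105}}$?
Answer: $\frac{17850}{11117} \approx 1.6056$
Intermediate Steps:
$\frac{510}{319 - \frac{144}{105}} = \frac{510}{319 - 144 \cdot \frac{1}{105}} = \frac{510}{319 - \frac{48}{35}} = \frac{510}{\frac{11117}{35}} = 510 \cdot \frac{35}{11117} = \frac{17850}{11117}$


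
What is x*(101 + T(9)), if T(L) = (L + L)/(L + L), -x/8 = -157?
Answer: 128112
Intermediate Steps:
x = 1256 (x = -8*(-157) = 1256)
T(L) = 1 (T(L) = (2*L)/((2*L)) = (2*L)*(1/(2*L)) = 1)
x*(101 + T(9)) = 1256*(101 + 1) = 1256*102 = 128112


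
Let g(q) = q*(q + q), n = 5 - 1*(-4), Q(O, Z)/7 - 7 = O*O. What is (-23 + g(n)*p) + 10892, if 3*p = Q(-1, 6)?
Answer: 13893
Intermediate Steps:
Q(O, Z) = 49 + 7*O² (Q(O, Z) = 49 + 7*(O*O) = 49 + 7*O²)
p = 56/3 (p = (49 + 7*(-1)²)/3 = (49 + 7*1)/3 = (49 + 7)/3 = (⅓)*56 = 56/3 ≈ 18.667)
n = 9 (n = 5 + 4 = 9)
g(q) = 2*q² (g(q) = q*(2*q) = 2*q²)
(-23 + g(n)*p) + 10892 = (-23 + (2*9²)*(56/3)) + 10892 = (-23 + (2*81)*(56/3)) + 10892 = (-23 + 162*(56/3)) + 10892 = (-23 + 3024) + 10892 = 3001 + 10892 = 13893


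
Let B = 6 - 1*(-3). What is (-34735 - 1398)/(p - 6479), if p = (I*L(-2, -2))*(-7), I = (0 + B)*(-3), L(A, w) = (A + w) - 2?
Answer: 1571/331 ≈ 4.7462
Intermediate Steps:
L(A, w) = -2 + A + w
B = 9 (B = 6 + 3 = 9)
I = -27 (I = (0 + 9)*(-3) = 9*(-3) = -27)
p = -1134 (p = -27*(-2 - 2 - 2)*(-7) = -27*(-6)*(-7) = 162*(-7) = -1134)
(-34735 - 1398)/(p - 6479) = (-34735 - 1398)/(-1134 - 6479) = -36133/(-7613) = -36133*(-1/7613) = 1571/331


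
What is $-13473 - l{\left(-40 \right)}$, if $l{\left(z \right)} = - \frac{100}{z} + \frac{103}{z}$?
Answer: $- \frac{538917}{40} \approx -13473.0$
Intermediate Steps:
$l{\left(z \right)} = \frac{3}{z}$
$-13473 - l{\left(-40 \right)} = -13473 - \frac{3}{-40} = -13473 - 3 \left(- \frac{1}{40}\right) = -13473 - - \frac{3}{40} = -13473 + \frac{3}{40} = - \frac{538917}{40}$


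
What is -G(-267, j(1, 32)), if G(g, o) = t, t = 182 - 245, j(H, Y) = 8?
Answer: 63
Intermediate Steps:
t = -63
G(g, o) = -63
-G(-267, j(1, 32)) = -1*(-63) = 63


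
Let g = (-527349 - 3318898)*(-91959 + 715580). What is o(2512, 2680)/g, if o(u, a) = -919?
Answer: 919/2398600400387 ≈ 3.8314e-10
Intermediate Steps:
g = -2398600400387 (g = -3846247*623621 = -2398600400387)
o(2512, 2680)/g = -919/(-2398600400387) = -919*(-1/2398600400387) = 919/2398600400387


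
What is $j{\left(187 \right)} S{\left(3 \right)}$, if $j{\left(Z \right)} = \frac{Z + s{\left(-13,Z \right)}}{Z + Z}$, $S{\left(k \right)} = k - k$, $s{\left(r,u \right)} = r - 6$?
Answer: $0$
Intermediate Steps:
$s{\left(r,u \right)} = -6 + r$ ($s{\left(r,u \right)} = r - 6 = -6 + r$)
$S{\left(k \right)} = 0$
$j{\left(Z \right)} = \frac{-19 + Z}{2 Z}$ ($j{\left(Z \right)} = \frac{Z - 19}{Z + Z} = \frac{Z - 19}{2 Z} = \left(-19 + Z\right) \frac{1}{2 Z} = \frac{-19 + Z}{2 Z}$)
$j{\left(187 \right)} S{\left(3 \right)} = \frac{-19 + 187}{2 \cdot 187} \cdot 0 = \frac{1}{2} \cdot \frac{1}{187} \cdot 168 \cdot 0 = \frac{84}{187} \cdot 0 = 0$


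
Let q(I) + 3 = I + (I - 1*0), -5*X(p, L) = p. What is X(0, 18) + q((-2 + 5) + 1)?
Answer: 5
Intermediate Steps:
X(p, L) = -p/5
q(I) = -3 + 2*I (q(I) = -3 + (I + (I - 1*0)) = -3 + (I + (I + 0)) = -3 + (I + I) = -3 + 2*I)
X(0, 18) + q((-2 + 5) + 1) = -1/5*0 + (-3 + 2*((-2 + 5) + 1)) = 0 + (-3 + 2*(3 + 1)) = 0 + (-3 + 2*4) = 0 + (-3 + 8) = 0 + 5 = 5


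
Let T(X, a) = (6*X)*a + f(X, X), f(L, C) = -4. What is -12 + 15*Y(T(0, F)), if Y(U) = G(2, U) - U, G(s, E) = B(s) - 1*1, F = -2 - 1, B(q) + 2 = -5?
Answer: -72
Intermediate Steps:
B(q) = -7 (B(q) = -2 - 5 = -7)
F = -3
G(s, E) = -8 (G(s, E) = -7 - 1*1 = -7 - 1 = -8)
T(X, a) = -4 + 6*X*a (T(X, a) = (6*X)*a - 4 = 6*X*a - 4 = -4 + 6*X*a)
Y(U) = -8 - U
-12 + 15*Y(T(0, F)) = -12 + 15*(-8 - (-4 + 6*0*(-3))) = -12 + 15*(-8 - (-4 + 0)) = -12 + 15*(-8 - 1*(-4)) = -12 + 15*(-8 + 4) = -12 + 15*(-4) = -12 - 60 = -72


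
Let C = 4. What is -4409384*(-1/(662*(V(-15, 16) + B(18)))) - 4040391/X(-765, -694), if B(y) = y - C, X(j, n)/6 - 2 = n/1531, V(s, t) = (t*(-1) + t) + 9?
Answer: -15687155052579/36055168 ≈ -4.3509e+5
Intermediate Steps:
V(s, t) = 9 (V(s, t) = (-t + t) + 9 = 0 + 9 = 9)
X(j, n) = 12 + 6*n/1531 (X(j, n) = 12 + 6*(n/1531) = 12 + 6*n/1531)
B(y) = -4 + y (B(y) = y - 1*4 = y - 4 = -4 + y)
-4409384*(-1/(662*(V(-15, 16) + B(18)))) - 4040391/X(-765, -694) = -4409384*(-1/(662*(9 + (-4 + 18)))) - 4040391/(12 + (6/1531)*(-694)) = -4409384*(-1/(662*(9 + 14))) - 4040391/(12 - 4164/1531) = -4409384/((-662*23)) - 4040391/14208/1531 = -4409384/(-15226) - 4040391*1531/14208 = -4409384*(-1/15226) - 2061946207/4736 = 2204692/7613 - 2061946207/4736 = -15687155052579/36055168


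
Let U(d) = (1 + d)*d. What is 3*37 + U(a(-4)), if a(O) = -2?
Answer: 113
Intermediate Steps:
U(d) = d*(1 + d)
3*37 + U(a(-4)) = 3*37 - 2*(1 - 2) = 111 - 2*(-1) = 111 + 2 = 113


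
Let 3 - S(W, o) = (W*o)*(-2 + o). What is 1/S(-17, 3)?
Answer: 1/54 ≈ 0.018519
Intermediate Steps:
S(W, o) = 3 - W*o*(-2 + o)
1/S(-17, 3) = 1/(3 - 1*(-17)*3² + 2*(-17)*3) = 1/(3 - 1*(-17)*9 - 102) = 1/(3 + 153 - 102) = 1/54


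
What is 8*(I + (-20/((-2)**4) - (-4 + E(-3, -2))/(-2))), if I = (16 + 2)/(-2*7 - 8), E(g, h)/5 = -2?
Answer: -798/11 ≈ -72.545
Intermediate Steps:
E(g, h) = -10 (E(g, h) = 5*(-2) = -10)
I = -9/11 (I = 18/(-14 - 8) = 18/(-22) = 18*(-1/22) = -9/11 ≈ -0.81818)
8*(I + (-20/((-2)**4) - (-4 + E(-3, -2))/(-2))) = 8*(-9/11 + (-20/((-2)**4) - (-4 - 10)/(-2))) = 8*(-9/11 + (-20/16 - 1*(-14)*(-1/2))) = 8*(-9/11 + (-20*1/16 + 14*(-1/2))) = 8*(-9/11 + (-5/4 - 7)) = 8*(-9/11 - 33/4) = 8*(-399/44) = -798/11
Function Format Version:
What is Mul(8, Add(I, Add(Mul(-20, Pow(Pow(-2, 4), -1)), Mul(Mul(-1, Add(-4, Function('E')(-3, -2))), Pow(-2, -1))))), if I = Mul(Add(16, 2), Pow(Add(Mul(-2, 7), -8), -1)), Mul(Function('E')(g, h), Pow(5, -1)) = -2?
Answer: Rational(-798, 11) ≈ -72.545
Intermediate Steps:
Function('E')(g, h) = -10 (Function('E')(g, h) = Mul(5, -2) = -10)
I = Rational(-9, 11) (I = Mul(18, Pow(Add(-14, -8), -1)) = Mul(18, Pow(-22, -1)) = Mul(18, Rational(-1, 22)) = Rational(-9, 11) ≈ -0.81818)
Mul(8, Add(I, Add(Mul(-20, Pow(Pow(-2, 4), -1)), Mul(Mul(-1, Add(-4, Function('E')(-3, -2))), Pow(-2, -1))))) = Mul(8, Add(Rational(-9, 11), Add(Mul(-20, Pow(Pow(-2, 4), -1)), Mul(Mul(-1, Add(-4, -10)), Pow(-2, -1))))) = Mul(8, Add(Rational(-9, 11), Add(Mul(-20, Pow(16, -1)), Mul(Mul(-1, -14), Rational(-1, 2))))) = Mul(8, Add(Rational(-9, 11), Add(Mul(-20, Rational(1, 16)), Mul(14, Rational(-1, 2))))) = Mul(8, Add(Rational(-9, 11), Add(Rational(-5, 4), -7))) = Mul(8, Add(Rational(-9, 11), Rational(-33, 4))) = Mul(8, Rational(-399, 44)) = Rational(-798, 11)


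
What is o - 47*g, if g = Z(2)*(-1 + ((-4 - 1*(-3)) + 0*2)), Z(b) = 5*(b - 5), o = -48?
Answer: -1458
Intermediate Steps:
Z(b) = -25 + 5*b (Z(b) = 5*(-5 + b) = -25 + 5*b)
g = 30 (g = (-25 + 5*2)*(-1 + ((-4 - 1*(-3)) + 0*2)) = (-25 + 10)*(-1 + ((-4 + 3) + 0)) = -15*(-1 + (-1 + 0)) = -15*(-1 - 1) = -15*(-2) = 30)
o - 47*g = -48 - 47*30 = -48 - 1410 = -1458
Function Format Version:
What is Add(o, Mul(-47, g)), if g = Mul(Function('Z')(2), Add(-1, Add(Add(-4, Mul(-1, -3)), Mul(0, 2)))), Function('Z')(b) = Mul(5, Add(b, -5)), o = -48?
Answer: -1458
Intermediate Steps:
Function('Z')(b) = Add(-25, Mul(5, b)) (Function('Z')(b) = Mul(5, Add(-5, b)) = Add(-25, Mul(5, b)))
g = 30 (g = Mul(Add(-25, Mul(5, 2)), Add(-1, Add(Add(-4, Mul(-1, -3)), Mul(0, 2)))) = Mul(Add(-25, 10), Add(-1, Add(Add(-4, 3), 0))) = Mul(-15, Add(-1, Add(-1, 0))) = Mul(-15, Add(-1, -1)) = Mul(-15, -2) = 30)
Add(o, Mul(-47, g)) = Add(-48, Mul(-47, 30)) = Add(-48, -1410) = -1458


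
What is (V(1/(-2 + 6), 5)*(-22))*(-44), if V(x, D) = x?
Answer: 242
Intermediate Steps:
(V(1/(-2 + 6), 5)*(-22))*(-44) = (-22/(-2 + 6))*(-44) = (-22/4)*(-44) = ((1/4)*(-22))*(-44) = -11/2*(-44) = 242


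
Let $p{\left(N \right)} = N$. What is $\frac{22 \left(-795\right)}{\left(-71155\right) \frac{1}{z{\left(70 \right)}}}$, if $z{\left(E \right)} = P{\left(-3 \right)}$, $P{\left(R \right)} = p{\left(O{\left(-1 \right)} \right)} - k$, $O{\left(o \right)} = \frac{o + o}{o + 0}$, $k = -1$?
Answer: $\frac{10494}{14231} \approx 0.7374$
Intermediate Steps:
$O{\left(o \right)} = 2$ ($O{\left(o \right)} = \frac{2 o}{o} = 2$)
$P{\left(R \right)} = 3$ ($P{\left(R \right)} = 2 - -1 = 2 + 1 = 3$)
$z{\left(E \right)} = 3$
$\frac{22 \left(-795\right)}{\left(-71155\right) \frac{1}{z{\left(70 \right)}}} = \frac{22 \left(-795\right)}{\left(-71155\right) \frac{1}{3}} = - \frac{17490}{\left(-71155\right) \frac{1}{3}} = - \frac{17490}{- \frac{71155}{3}} = \left(-17490\right) \left(- \frac{3}{71155}\right) = \frac{10494}{14231}$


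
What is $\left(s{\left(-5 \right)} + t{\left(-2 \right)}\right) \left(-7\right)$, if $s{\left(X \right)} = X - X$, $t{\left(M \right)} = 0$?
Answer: $0$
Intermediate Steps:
$s{\left(X \right)} = 0$
$\left(s{\left(-5 \right)} + t{\left(-2 \right)}\right) \left(-7\right) = \left(0 + 0\right) \left(-7\right) = 0 \left(-7\right) = 0$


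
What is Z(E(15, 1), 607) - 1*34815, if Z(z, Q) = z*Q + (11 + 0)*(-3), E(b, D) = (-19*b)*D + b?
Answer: -198738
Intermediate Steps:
E(b, D) = b - 19*D*b (E(b, D) = -19*D*b + b = b - 19*D*b)
Z(z, Q) = -33 + Q*z (Z(z, Q) = Q*z + 11*(-3) = Q*z - 33 = -33 + Q*z)
Z(E(15, 1), 607) - 1*34815 = (-33 + 607*(15*(1 - 19*1))) - 1*34815 = (-33 + 607*(15*(1 - 19))) - 34815 = (-33 + 607*(15*(-18))) - 34815 = (-33 + 607*(-270)) - 34815 = (-33 - 163890) - 34815 = -163923 - 34815 = -198738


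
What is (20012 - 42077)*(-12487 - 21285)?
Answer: 745179180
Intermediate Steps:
(20012 - 42077)*(-12487 - 21285) = -22065*(-33772) = 745179180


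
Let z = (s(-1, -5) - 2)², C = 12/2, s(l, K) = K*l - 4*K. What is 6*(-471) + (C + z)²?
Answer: 283399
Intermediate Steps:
s(l, K) = -4*K + K*l
C = 6 (C = 12*(½) = 6)
z = 529 (z = (-5*(-4 - 1) - 2)² = (-5*(-5) - 2)² = (25 - 2)² = 23² = 529)
6*(-471) + (C + z)² = 6*(-471) + (6 + 529)² = -2826 + 535² = -2826 + 286225 = 283399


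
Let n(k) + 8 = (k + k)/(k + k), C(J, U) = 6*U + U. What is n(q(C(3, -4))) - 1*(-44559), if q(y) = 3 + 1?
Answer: 44552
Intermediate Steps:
C(J, U) = 7*U
q(y) = 4
n(k) = -7 (n(k) = -8 + (k + k)/(k + k) = -8 + (2*k)/((2*k)) = -8 + (2*k)*(1/(2*k)) = -8 + 1 = -7)
n(q(C(3, -4))) - 1*(-44559) = -7 - 1*(-44559) = -7 + 44559 = 44552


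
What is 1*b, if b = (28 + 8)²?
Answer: 1296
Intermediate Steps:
b = 1296 (b = 36² = 1296)
1*b = 1*1296 = 1296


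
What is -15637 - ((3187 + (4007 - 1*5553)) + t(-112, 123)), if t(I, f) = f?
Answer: -17401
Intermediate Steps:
-15637 - ((3187 + (4007 - 1*5553)) + t(-112, 123)) = -15637 - ((3187 + (4007 - 1*5553)) + 123) = -15637 - ((3187 + (4007 - 5553)) + 123) = -15637 - ((3187 - 1546) + 123) = -15637 - (1641 + 123) = -15637 - 1*1764 = -15637 - 1764 = -17401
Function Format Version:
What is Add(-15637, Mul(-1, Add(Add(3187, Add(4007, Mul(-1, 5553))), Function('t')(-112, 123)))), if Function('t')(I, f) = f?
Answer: -17401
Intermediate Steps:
Add(-15637, Mul(-1, Add(Add(3187, Add(4007, Mul(-1, 5553))), Function('t')(-112, 123)))) = Add(-15637, Mul(-1, Add(Add(3187, Add(4007, Mul(-1, 5553))), 123))) = Add(-15637, Mul(-1, Add(Add(3187, Add(4007, -5553)), 123))) = Add(-15637, Mul(-1, Add(Add(3187, -1546), 123))) = Add(-15637, Mul(-1, Add(1641, 123))) = Add(-15637, Mul(-1, 1764)) = Add(-15637, -1764) = -17401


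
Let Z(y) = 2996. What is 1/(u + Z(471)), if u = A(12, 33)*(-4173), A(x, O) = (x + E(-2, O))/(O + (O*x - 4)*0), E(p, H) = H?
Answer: -11/29639 ≈ -0.00037113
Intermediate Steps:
A(x, O) = (O + x)/O (A(x, O) = (x + O)/(O + (O*x - 4)*0) = (O + x)/(O + (-4 + O*x)*0) = (O + x)/(O + 0) = (O + x)/O)
u = -62595/11 (u = ((33 + 12)/33)*(-4173) = ((1/33)*45)*(-4173) = (15/11)*(-4173) = -62595/11 ≈ -5690.5)
1/(u + Z(471)) = 1/(-62595/11 + 2996) = 1/(-29639/11) = -11/29639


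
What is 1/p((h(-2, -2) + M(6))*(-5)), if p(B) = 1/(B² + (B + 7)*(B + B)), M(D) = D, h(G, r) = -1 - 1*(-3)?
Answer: 4240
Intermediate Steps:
h(G, r) = 2 (h(G, r) = -1 + 3 = 2)
p(B) = 1/(B² + 2*B*(7 + B)) (p(B) = 1/(B² + (7 + B)*(2*B)) = 1/(B² + 2*B*(7 + B)))
1/p((h(-2, -2) + M(6))*(-5)) = 1/(1/((((2 + 6)*(-5)))*(14 + 3*((2 + 6)*(-5))))) = 1/(1/(((8*(-5)))*(14 + 3*(8*(-5))))) = 1/(1/((-40)*(14 + 3*(-40)))) = 1/(-1/(40*(14 - 120))) = 1/(-1/40/(-106)) = 1/(-1/40*(-1/106)) = 1/(1/4240) = 4240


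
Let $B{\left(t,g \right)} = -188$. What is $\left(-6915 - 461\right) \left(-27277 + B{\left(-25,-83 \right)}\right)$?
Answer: $202581840$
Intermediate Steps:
$\left(-6915 - 461\right) \left(-27277 + B{\left(-25,-83 \right)}\right) = \left(-6915 - 461\right) \left(-27277 - 188\right) = \left(-6915 - 461\right) \left(-27465\right) = \left(-7376\right) \left(-27465\right) = 202581840$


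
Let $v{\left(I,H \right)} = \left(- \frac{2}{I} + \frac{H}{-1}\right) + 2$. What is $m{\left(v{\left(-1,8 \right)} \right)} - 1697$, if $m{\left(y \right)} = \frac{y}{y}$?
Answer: $-1696$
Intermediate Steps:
$v{\left(I,H \right)} = 2 - H - \frac{2}{I}$ ($v{\left(I,H \right)} = \left(- \frac{2}{I} + H \left(-1\right)\right) + 2 = \left(- \frac{2}{I} - H\right) + 2 = \left(- H - \frac{2}{I}\right) + 2 = 2 - H - \frac{2}{I}$)
$m{\left(y \right)} = 1$
$m{\left(v{\left(-1,8 \right)} \right)} - 1697 = 1 - 1697 = -1696$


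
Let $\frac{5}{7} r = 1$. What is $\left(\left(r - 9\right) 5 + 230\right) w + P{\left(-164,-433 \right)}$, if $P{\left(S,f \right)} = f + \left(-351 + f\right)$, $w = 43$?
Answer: $7039$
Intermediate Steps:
$r = \frac{7}{5}$ ($r = \frac{7}{5} \cdot 1 = \frac{7}{5} \approx 1.4$)
$P{\left(S,f \right)} = -351 + 2 f$
$\left(\left(r - 9\right) 5 + 230\right) w + P{\left(-164,-433 \right)} = \left(\left(\frac{7}{5} - 9\right) 5 + 230\right) 43 + \left(-351 + 2 \left(-433\right)\right) = \left(\left(- \frac{38}{5}\right) 5 + 230\right) 43 - 1217 = \left(-38 + 230\right) 43 - 1217 = 192 \cdot 43 - 1217 = 8256 - 1217 = 7039$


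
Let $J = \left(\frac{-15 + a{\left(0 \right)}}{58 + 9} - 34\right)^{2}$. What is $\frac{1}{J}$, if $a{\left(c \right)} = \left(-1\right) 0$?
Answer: $\frac{4489}{5257849} \approx 0.00085377$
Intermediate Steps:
$a{\left(c \right)} = 0$
$J = \frac{5257849}{4489}$ ($J = \left(\frac{-15 + 0}{58 + 9} - 34\right)^{2} = \left(- \frac{15}{67} - 34\right)^{2} = \left(- \frac{2293}{67}\right)^{2} = \frac{5257849}{4489} \approx 1171.3$)
$\frac{1}{J} = \frac{1}{\frac{5257849}{4489}} = \frac{4489}{5257849}$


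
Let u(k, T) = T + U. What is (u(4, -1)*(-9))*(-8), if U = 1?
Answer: 0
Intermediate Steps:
u(k, T) = 1 + T (u(k, T) = T + 1 = 1 + T)
(u(4, -1)*(-9))*(-8) = ((1 - 1)*(-9))*(-8) = (0*(-9))*(-8) = 0*(-8) = 0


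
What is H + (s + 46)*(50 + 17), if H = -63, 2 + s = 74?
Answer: 7843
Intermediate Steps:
s = 72 (s = -2 + 74 = 72)
H + (s + 46)*(50 + 17) = -63 + (72 + 46)*(50 + 17) = -63 + 118*67 = -63 + 7906 = 7843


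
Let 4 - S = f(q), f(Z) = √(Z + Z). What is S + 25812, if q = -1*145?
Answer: 25816 - I*√290 ≈ 25816.0 - 17.029*I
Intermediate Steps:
q = -145
f(Z) = √2*√Z (f(Z) = √(2*Z) = √2*√Z)
S = 4 - I*√290 (S = 4 - √2*√(-145) = 4 - √2*I*√145 = 4 - I*√290 ≈ 4.0 - 17.029*I)
S + 25812 = (4 - I*√290) + 25812 = 25816 - I*√290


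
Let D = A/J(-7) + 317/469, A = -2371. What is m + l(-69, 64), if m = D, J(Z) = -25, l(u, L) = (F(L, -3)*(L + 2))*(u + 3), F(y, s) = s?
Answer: 154342224/11725 ≈ 13164.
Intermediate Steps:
l(u, L) = (-6 - 3*L)*(3 + u) (l(u, L) = (-3*(L + 2))*(u + 3) = (-3*(2 + L))*(3 + u) = (-6 - 3*L)*(3 + u))
D = 1119924/11725 (D = -2371/(-25) + 317/469 = -2371*(-1/25) + 317*(1/469) = 2371/25 + 317/469 = 1119924/11725 ≈ 95.516)
m = 1119924/11725 ≈ 95.516
m + l(-69, 64) = 1119924/11725 + (-18 - 9*64 - 6*(-69) - 3*64*(-69)) = 1119924/11725 + (-18 - 576 + 414 + 13248) = 1119924/11725 + 13068 = 154342224/11725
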